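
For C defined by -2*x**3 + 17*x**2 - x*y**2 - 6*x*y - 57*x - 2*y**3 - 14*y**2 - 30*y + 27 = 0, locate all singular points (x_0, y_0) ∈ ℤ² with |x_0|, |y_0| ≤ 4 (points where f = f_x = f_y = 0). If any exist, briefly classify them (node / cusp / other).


Singular points: {(3, -3)}; classification: node.

Compute partial derivatives:
  f_x = -6*x**2 + 34*x - y**2 - 6*y - 57.
  f_y = -2*x*y - 6*x - 6*y**2 - 28*y - 30.
Scan x_0 ∈ {−4, ..., 4}. For each x_0, f_y(x_0, y) is a polynomial in y; find its integer roots y ∈ {−4, ..., 4}, then test f_x and f at those candidates.
  x = -4: f_y(-4, y) = -6*y**2 - 20*y - 6; vanishes at y ∈ {-3}. (-4, -3): f_x = -280 ≠ 0.
  x = -3: f_y(-3, y) = -6*y**2 - 22*y - 12; vanishes at y ∈ {-3}. (-3, -3): f_x = -204 ≠ 0.
  x = -2: f_y(-2, y) = -6*y**2 - 24*y - 18; vanishes at y ∈ {-3, -1}. (-2, -3): f_x = -140 ≠ 0; (-2, -1): f_x = -144 ≠ 0.
  x = -1: f_y(-1, y) = -6*y**2 - 26*y - 24; vanishes at y ∈ {-3}. (-1, -3): f_x = -88 ≠ 0.
  x = 0: f_y(0, y) = -6*y**2 - 28*y - 30; vanishes at y ∈ {-3}. (0, -3): f_x = -48 ≠ 0.
  x = 1: f_y(1, y) = -6*y**2 - 30*y - 36; vanishes at y ∈ {-3, -2}. (1, -3): f_x = -20 ≠ 0; (1, -2): f_x = -21 ≠ 0.
  x = 2: f_y(2, y) = -6*y**2 - 32*y - 42; vanishes at y ∈ {-3}. (2, -3): f_x = -4 ≠ 0.
  x = 3: f_y(3, y) = -6*y**2 - 34*y - 48; vanishes at y ∈ {-3}. (3, -3): f_x = 0, f = 0 — SINGULAR.
  x = 4: f_y(4, y) = -6*y**2 - 36*y - 54; vanishes at y ∈ {-3}. (4, -3): f_x = -8 ≠ 0.
Only singular point on the grid: (3, -3).
Classify: substitute x = 3 + u, y = -3 + v and expand: f = -2*u**3 - u**2 - u*v**2 - 2*v**3 + v**2.
No constant or linear terms (consistent with a singular point). Quadratic part: -u**2 + v**2. Cubic part: -2*u**3 - u*v**2 - 2*v**3.
The quadratic part v**2 - u**2 = (v − u)(v + u) splits into two distinct linear factors, so there are two distinct tangent lines y − -3 = ±(x − 3) — this is a node (ordinary double point).
Classification: node.


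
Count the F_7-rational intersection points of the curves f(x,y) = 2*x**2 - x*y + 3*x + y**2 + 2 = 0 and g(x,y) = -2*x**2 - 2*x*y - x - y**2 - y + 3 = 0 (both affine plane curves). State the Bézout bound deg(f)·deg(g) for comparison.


Common zeros: {(1, 0), (5, 4), (6, 2)}; count = 3; Bézout bound = 4.

deg(f) = 2, deg(g) = 2, so Bézout bound = 4.
Scan x ∈ F_7. For each x, list the y ∈ F_7 with f(x, y) ≡ 0 and those with g(x, y) ≡ 0 (mod 7); the common zeros in that column are the intersection.
  x = 0: f ≡ 0 at y ∈ ∅; g ≡ 0 at y ∈ ∅; common: ∅.
  x = 1: f ≡ 0 at y ∈ {0, 1}; g ≡ 0 at y ∈ {0, 4}; common: {0}.
  x = 2: f ≡ 0 at y ∈ ∅; g ≡ 0 at y ∈ {0, 2}; common: ∅.
  x = 3: f ≡ 0 at y ∈ ∅; g ≡ 0 at y ∈ ∅; common: ∅.
  x = 4: f ≡ 0 at y ∈ {2}; g ≡ 0 at y ∈ ∅; common: ∅.
  x = 5: f ≡ 0 at y ∈ {1, 4}; g ≡ 0 at y ∈ {4, 6}; common: {4}.
  x = 6: f ≡ 0 at y ∈ {2, 4}; g ≡ 0 at y ∈ {2, 6}; common: {2}.
Collecting: common zeros = {(1, 0), (5, 4), (6, 2)}, so the count is 3.
Comparison with the Bézout bound: 3 ≤ 4 = deg(f)·deg(g), as expected for curves with no common component (the affine F_7-count falls short of the bound because intersections may lie at infinity, over extension fields, or carry multiplicity).


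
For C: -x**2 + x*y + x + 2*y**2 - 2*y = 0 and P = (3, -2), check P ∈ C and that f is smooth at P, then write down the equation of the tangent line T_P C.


Tangent line at P: -7*x - 7*y + 7 = 0.

Step 1: f(3, -2) = 0, so P lies on C.
Step 2: partial derivatives
  f_x(x, y) = -2*x + y + 1, f_y(x, y) = x + 4*y - 2.
  f_x(P) = -7, f_y(P) = -7 (gradient nonzero, so P is smooth).
Step 3: tangent line at P: -7·(x − 3) + -7·(y − -2) = 0.
Expanding: -7*x - 7*y + 7 = 0.


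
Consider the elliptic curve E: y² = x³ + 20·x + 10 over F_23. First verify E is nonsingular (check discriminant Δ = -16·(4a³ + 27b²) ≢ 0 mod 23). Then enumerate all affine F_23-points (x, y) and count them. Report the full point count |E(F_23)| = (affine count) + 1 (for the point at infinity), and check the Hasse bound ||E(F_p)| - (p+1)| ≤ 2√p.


Affine points = {(1, 10), (1, 13), (2, 9), (2, 14), (4, 4), (4, 19), (6, 1), (6, 22), (12, 0), (13, 11), (13, 12), (19, 2), (19, 21), (21, 10), (21, 13), (22, 9), (22, 14)}; affine count = 17; |E(F_23)| = 18.

Discriminant check: Δ ∝ 4a³ + 27b² = 4·20³ + 27·10² = 4·8000 + 27·100 ≡ 16 (mod 23). Nonzero ⇒ E is nonsingular.
For each x ∈ F_23, compute rhs = x³ + 20·x + 10 mod 23, then count y ∈ F_23 with y² ≡ rhs.
  x = 0: rhs = 10, matching y values: none (0 points).
  x = 1: rhs = 8, matching y values: 10, 13 (2 points).
  x = 2: rhs = 12, matching y values: 9, 14 (2 points).
  x = 3: rhs = 5, matching y values: none (0 points).
  x = 4: rhs = 16, matching y values: 4, 19 (2 points).
  x = 5: rhs = 5, matching y values: none (0 points).
  x = 6: rhs = 1, matching y values: 1, 22 (2 points).
  x = 7: rhs = 10, matching y values: none (0 points).
  x = 8: rhs = 15, matching y values: none (0 points).
  x = 9: rhs = 22, matching y values: none (0 points).
  x = 10: rhs = 14, matching y values: none (0 points).
  x = 11: rhs = 20, matching y values: none (0 points).
  x = 12: rhs = 0, matching y values: 0 (1 points).
  x = 13: rhs = 6, matching y values: 11, 12 (2 points).
  x = 14: rhs = 21, matching y values: none (0 points).
  x = 15: rhs = 5, matching y values: none (0 points).
  x = 16: rhs = 10, matching y values: none (0 points).
  x = 17: rhs = 19, matching y values: none (0 points).
  x = 18: rhs = 15, matching y values: none (0 points).
  x = 19: rhs = 4, matching y values: 2, 21 (2 points).
  x = 20: rhs = 15, matching y values: none (0 points).
  x = 21: rhs = 8, matching y values: 10, 13 (2 points).
  x = 22: rhs = 12, matching y values: 9, 14 (2 points).
Total affine count: 17.
Full point count |E(F_23)| = 17 + 1 = 18.
Hasse bound: |18 − (23+1)| = |-6| = 6 ≤ 2√23 ≈ 9.5917 ✓.


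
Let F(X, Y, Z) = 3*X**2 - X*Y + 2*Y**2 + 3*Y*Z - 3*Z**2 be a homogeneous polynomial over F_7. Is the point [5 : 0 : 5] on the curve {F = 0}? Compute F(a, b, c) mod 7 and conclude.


F(5,0,5) ≡ 0 (mod 7); P is on the curve.

Evaluate F(5, 0, 5) term-by-term (mod 7).
  3*X**2 ↦ 3·25·1·1 = 75
  -X*Y ↦ -1·5·0·1 = 0
  2*Y**2 ↦ 2·1·0·1 = 0
  3*Y*Z ↦ 3·1·0·5 = 0
  -3*Z**2 ↦ -3·1·1·25 = -75
Sum: F(5, 0, 5) = (75) + (0) + (0) + (0) + (-75) = 0.
Reducing mod 7: 0 ≡ 0 (mod 7).
Since F(a, b, c) ≡ 0 (mod 7), P lies on the curve.


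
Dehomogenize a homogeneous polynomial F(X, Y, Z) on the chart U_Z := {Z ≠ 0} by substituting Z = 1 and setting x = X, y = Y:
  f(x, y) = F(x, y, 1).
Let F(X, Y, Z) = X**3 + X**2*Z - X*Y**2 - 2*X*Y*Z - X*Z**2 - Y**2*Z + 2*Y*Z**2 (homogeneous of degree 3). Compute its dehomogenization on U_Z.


f(x, y) = x**3 + x**2 - x*y**2 - 2*x*y - x - y**2 + 2*y

On U_Z we set Z = 1. Each monomial c·X^i·Y^j·Z^k in F becomes c·x^i·y^j·1^k = c·x^i·y^j.
Substituting Z = 1: F(X, Y, 1) = x**3 + x**2 - x*y**2 - 2*x*y - x - y**2 + 2*y.
Note: deg(f) ≤ deg(F) = 3; strict inequality happens when F is divisible by Z (lost terms).


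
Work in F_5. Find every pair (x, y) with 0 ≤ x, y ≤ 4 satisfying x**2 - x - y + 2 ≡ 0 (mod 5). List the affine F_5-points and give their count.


Affine F_5-points: {(0, 2), (1, 2), (2, 4), (3, 3), (4, 4)}; count = 5.

For each of the 25 pairs (x, y) ∈ F_5², evaluate f(x, y) mod 5. Record the zeros.
  x = 0: [0↦2, 1↦1, 2↦0, 3↦4, 4↦3]  zeros at y ∈ {2}
  x = 1: [0↦2, 1↦1, 2↦0, 3↦4, 4↦3]  zeros at y ∈ {2}
  x = 2: [0↦4, 1↦3, 2↦2, 3↦1, 4↦0]  zeros at y ∈ {4}
  x = 3: [0↦3, 1↦2, 2↦1, 3↦0, 4↦4]  zeros at y ∈ {3}
  x = 4: [0↦4, 1↦3, 2↦2, 3↦1, 4↦0]  zeros at y ∈ {4}
Collecting zeros: affine points = {(0, 2), (1, 2), (2, 4), (3, 3), (4, 4)}.
Total count |C(F_5)_aff| = 5.


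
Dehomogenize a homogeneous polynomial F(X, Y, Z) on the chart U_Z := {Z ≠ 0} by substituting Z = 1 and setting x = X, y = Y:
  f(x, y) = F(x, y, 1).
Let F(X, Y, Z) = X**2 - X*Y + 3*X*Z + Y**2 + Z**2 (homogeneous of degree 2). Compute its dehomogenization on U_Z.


f(x, y) = x**2 - x*y + 3*x + y**2 + 1

On U_Z we set Z = 1. Each monomial c·X^i·Y^j·Z^k in F becomes c·x^i·y^j·1^k = c·x^i·y^j.
Substituting Z = 1: F(X, Y, 1) = x**2 - x*y + 3*x + y**2 + 1.
Note: deg(f) ≤ deg(F) = 2; strict inequality happens when F is divisible by Z (lost terms).


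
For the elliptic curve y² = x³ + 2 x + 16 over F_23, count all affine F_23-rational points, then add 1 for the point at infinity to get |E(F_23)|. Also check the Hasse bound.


Affine points = {(0, 4), (0, 19), (3, 7), (3, 16), (5, 6), (5, 17), (9, 2), (9, 21), (10, 1), (10, 22), (11, 9), (11, 14), (13, 10), (13, 13), (16, 2), (16, 21), (17, 8), (17, 15), (19, 6), (19, 17), (20, 11), (20, 12), (21, 2), (21, 21), (22, 6), (22, 17)}; affine count = 26; |E(F_23)| = 27.

Discriminant check: Δ ∝ 4a³ + 27b² = 4·2³ + 27·16² = 4·8 + 27·256 ≡ 21 (mod 23). Nonzero ⇒ E is nonsingular.
For each x ∈ F_23, compute rhs = x³ + 2·x + 16 mod 23, then count y ∈ F_23 with y² ≡ rhs.
  x = 0: rhs = 16, matching y values: 4, 19 (2 points).
  x = 1: rhs = 19, matching y values: none (0 points).
  x = 2: rhs = 5, matching y values: none (0 points).
  x = 3: rhs = 3, matching y values: 7, 16 (2 points).
  x = 4: rhs = 19, matching y values: none (0 points).
  x = 5: rhs = 13, matching y values: 6, 17 (2 points).
  x = 6: rhs = 14, matching y values: none (0 points).
  x = 7: rhs = 5, matching y values: none (0 points).
  x = 8: rhs = 15, matching y values: none (0 points).
  x = 9: rhs = 4, matching y values: 2, 21 (2 points).
  x = 10: rhs = 1, matching y values: 1, 22 (2 points).
  x = 11: rhs = 12, matching y values: 9, 14 (2 points).
  x = 12: rhs = 20, matching y values: none (0 points).
  x = 13: rhs = 8, matching y values: 10, 13 (2 points).
  x = 14: rhs = 5, matching y values: none (0 points).
  x = 15: rhs = 17, matching y values: none (0 points).
  x = 16: rhs = 4, matching y values: 2, 21 (2 points).
  x = 17: rhs = 18, matching y values: 8, 15 (2 points).
  x = 18: rhs = 19, matching y values: none (0 points).
  x = 19: rhs = 13, matching y values: 6, 17 (2 points).
  x = 20: rhs = 6, matching y values: 11, 12 (2 points).
  x = 21: rhs = 4, matching y values: 2, 21 (2 points).
  x = 22: rhs = 13, matching y values: 6, 17 (2 points).
Total affine count: 26.
Full point count |E(F_23)| = 26 + 1 = 27.
Hasse bound: |27 − (23+1)| = |3| = 3 ≤ 2√23 ≈ 9.5917 ✓.


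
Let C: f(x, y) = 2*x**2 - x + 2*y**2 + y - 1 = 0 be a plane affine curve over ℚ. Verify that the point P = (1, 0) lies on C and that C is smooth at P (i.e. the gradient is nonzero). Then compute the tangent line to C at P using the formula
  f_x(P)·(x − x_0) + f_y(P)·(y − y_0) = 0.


Tangent line at P: 3*x + y - 3 = 0.

Step 1: f(1, 0) = 0, so P lies on C.
Step 2: partial derivatives
  f_x(x, y) = 4*x - 1, f_y(x, y) = 4*y + 1.
  f_x(P) = 3, f_y(P) = 1 (gradient nonzero, so P is smooth).
Step 3: tangent line at P: 3·(x − 1) + 1·(y − 0) = 0.
Expanding: 3*x + y - 3 = 0.


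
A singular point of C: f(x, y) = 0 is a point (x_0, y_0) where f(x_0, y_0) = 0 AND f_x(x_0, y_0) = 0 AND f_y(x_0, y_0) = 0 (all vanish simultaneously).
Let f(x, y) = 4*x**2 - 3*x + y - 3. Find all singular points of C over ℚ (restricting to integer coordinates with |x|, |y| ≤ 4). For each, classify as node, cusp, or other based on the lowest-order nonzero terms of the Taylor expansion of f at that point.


No singular points in the scanned grid; C is smooth there.

Compute partial derivatives:
  f_x = 8*x - 3.
  f_y = 1.
f_y = 1 is a nonzero constant, so f_y never vanishes: no point (x, y) can satisfy f = f_x = f_y = 0. In particular no (x, y) ∈ {−4, ..., 4}² is singular; the curve is smooth.


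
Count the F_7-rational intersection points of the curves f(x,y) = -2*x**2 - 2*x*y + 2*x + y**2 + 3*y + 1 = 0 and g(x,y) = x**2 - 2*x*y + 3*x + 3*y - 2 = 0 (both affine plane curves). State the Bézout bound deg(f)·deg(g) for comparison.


Common zeros: ∅; count = 0; Bézout bound = 4.

deg(f) = 2, deg(g) = 2, so Bézout bound = 4.
Scan x ∈ F_7. For each x, list the y ∈ F_7 with f(x, y) ≡ 0 and those with g(x, y) ≡ 0 (mod 7); the common zeros in that column are the intersection.
  x = 0: f ≡ 0 at y ∈ ∅; g ≡ 0 at y ∈ {3}; common: ∅.
  x = 1: f ≡ 0 at y ∈ {2, 4}; g ≡ 0 at y ∈ {5}; common: ∅.
  x = 2: f ≡ 0 at y ∈ ∅; g ≡ 0 at y ∈ {1}; common: ∅.
  x = 3: f ≡ 0 at y ∈ {4, 6}; g ≡ 0 at y ∈ {3}; common: ∅.
  x = 4: f ≡ 0 at y ∈ ∅; g ≡ 0 at y ∈ {1}; common: ∅.
  x = 5: f ≡ 0 at y ∈ {2, 5}; g ≡ 0 at y ∈ ∅; common: ∅.
  x = 6: f ≡ 0 at y ∈ {3, 6}; g ≡ 0 at y ∈ {5}; common: ∅.
Collecting: common zeros = ∅, so the count is 0.
Comparison with the Bézout bound: 0 ≤ 4 = deg(f)·deg(g), as expected for curves with no common component (the affine F_7-count falls short of the bound because intersections may lie at infinity, over extension fields, or carry multiplicity).


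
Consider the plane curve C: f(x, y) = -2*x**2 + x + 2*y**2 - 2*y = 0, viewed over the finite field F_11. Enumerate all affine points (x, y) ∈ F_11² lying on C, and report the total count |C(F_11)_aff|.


Affine F_11-points: {(0, 0), (0, 1), (1, 3), (1, 9), (3, 2), (3, 10), (5, 3), (5, 9), (6, 0), (6, 1)}; count = 10.

For each of the 121 pairs (x, y) ∈ F_11², evaluate f(x, y) mod 11. Record the zeros.
  x = 0: [0↦0, 1↦0, 2↦4, 3↦1, 4↦2, 5↦7, 6↦5, 7↦7, 8↦2, 9↦1, 10↦4]  zeros at y ∈ {0, 1}
  x = 1: [0↦10, 1↦10, 2↦3, 3↦0, 4↦1, 5↦6, 6↦4, 7↦6, 8↦1, 9↦0, 10↦3]  zeros at y ∈ {3, 9}
  x = 2: [0↦5, 1↦5, 2↦9, 3↦6, 4↦7, 5↦1, 6↦10, 7↦1, 8↦7, 9↦6, 10↦9]  zeros at y ∈ ∅
  x = 3: [0↦7, 1↦7, 2↦0, 3↦8, 4↦9, 5↦3, 6↦1, 7↦3, 8↦9, 9↦8, 10↦0]  zeros at y ∈ {2, 10}
  x = 4: [0↦5, 1↦5, 2↦9, 3↦6, 4↦7, 5↦1, 6↦10, 7↦1, 8↦7, 9↦6, 10↦9]  zeros at y ∈ ∅
  x = 5: [0↦10, 1↦10, 2↦3, 3↦0, 4↦1, 5↦6, 6↦4, 7↦6, 8↦1, 9↦0, 10↦3]  zeros at y ∈ {3, 9}
  x = 6: [0↦0, 1↦0, 2↦4, 3↦1, 4↦2, 5↦7, 6↦5, 7↦7, 8↦2, 9↦1, 10↦4]  zeros at y ∈ {0, 1}
  x = 7: [0↦8, 1↦8, 2↦1, 3↦9, 4↦10, 5↦4, 6↦2, 7↦4, 8↦10, 9↦9, 10↦1]  zeros at y ∈ ∅
  x = 8: [0↦1, 1↦1, 2↦5, 3↦2, 4↦3, 5↦8, 6↦6, 7↦8, 8↦3, 9↦2, 10↦5]  zeros at y ∈ ∅
  x = 9: [0↦1, 1↦1, 2↦5, 3↦2, 4↦3, 5↦8, 6↦6, 7↦8, 8↦3, 9↦2, 10↦5]  zeros at y ∈ ∅
  x = 10: [0↦8, 1↦8, 2↦1, 3↦9, 4↦10, 5↦4, 6↦2, 7↦4, 8↦10, 9↦9, 10↦1]  zeros at y ∈ ∅
Collecting zeros: affine points = {(0, 0), (0, 1), (1, 3), (1, 9), (3, 2), (3, 10), (5, 3), (5, 9), (6, 0), (6, 1)}.
Total count |C(F_11)_aff| = 10.


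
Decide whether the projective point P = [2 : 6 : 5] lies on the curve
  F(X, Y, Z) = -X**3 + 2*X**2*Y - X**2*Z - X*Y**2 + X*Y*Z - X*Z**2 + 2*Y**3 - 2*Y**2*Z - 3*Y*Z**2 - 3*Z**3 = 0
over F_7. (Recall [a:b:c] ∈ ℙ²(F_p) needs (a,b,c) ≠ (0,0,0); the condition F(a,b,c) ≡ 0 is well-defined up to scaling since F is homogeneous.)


F(2,6,5) ≡ 3 (mod 7); P is NOT on the curve.

Evaluate F(2, 6, 5) term-by-term (mod 7).
  -X**3 ↦ -1·8·1·1 = -8
  2*X**2*Y ↦ 2·4·6·1 = 48
  -X**2*Z ↦ -1·4·1·5 = -20
  -X*Y**2 ↦ -1·2·36·1 = -72
  X*Y*Z ↦ 1·2·6·5 = 60
  -X*Z**2 ↦ -1·2·1·25 = -50
  2*Y**3 ↦ 2·1·216·1 = 432
  -2*Y**2*Z ↦ -2·1·36·5 = -360
  -3*Y*Z**2 ↦ -3·1·6·25 = -450
  -3*Z**3 ↦ -3·1·1·125 = -375
Sum: F(2, 6, 5) = (-8) + (48) + (-20) + (-72) + (60) + (-50) + (432) + (-360) + (-450) + (-375) = -795.
Reducing mod 7: -795 ≡ 3 (mod 7).
Since F(a, b, c) ≡ 3 ≠ 0 (mod 7), P does NOT lie on the curve.


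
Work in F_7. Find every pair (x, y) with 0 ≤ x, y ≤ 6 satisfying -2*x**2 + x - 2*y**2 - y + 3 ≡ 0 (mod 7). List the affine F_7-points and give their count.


Affine F_7-points: {(0, 1), (0, 2), (4, 1), (4, 2), (5, 0), (5, 3), (6, 0), (6, 3)}; count = 8.

For each of the 49 pairs (x, y) ∈ F_7², evaluate f(x, y) mod 7. Record the zeros.
  x = 0: [0↦3, 1↦0, 2↦0, 3↦3, 4↦2, 5↦4, 6↦2]  zeros at y ∈ {1, 2}
  x = 1: [0↦2, 1↦6, 2↦6, 3↦2, 4↦1, 5↦3, 6↦1]  zeros at y ∈ ∅
  x = 2: [0↦4, 1↦1, 2↦1, 3↦4, 4↦3, 5↦5, 6↦3]  zeros at y ∈ ∅
  x = 3: [0↦2, 1↦6, 2↦6, 3↦2, 4↦1, 5↦3, 6↦1]  zeros at y ∈ ∅
  x = 4: [0↦3, 1↦0, 2↦0, 3↦3, 4↦2, 5↦4, 6↦2]  zeros at y ∈ {1, 2}
  x = 5: [0↦0, 1↦4, 2↦4, 3↦0, 4↦6, 5↦1, 6↦6]  zeros at y ∈ {0, 3}
  x = 6: [0↦0, 1↦4, 2↦4, 3↦0, 4↦6, 5↦1, 6↦6]  zeros at y ∈ {0, 3}
Collecting zeros: affine points = {(0, 1), (0, 2), (4, 1), (4, 2), (5, 0), (5, 3), (6, 0), (6, 3)}.
Total count |C(F_7)_aff| = 8.


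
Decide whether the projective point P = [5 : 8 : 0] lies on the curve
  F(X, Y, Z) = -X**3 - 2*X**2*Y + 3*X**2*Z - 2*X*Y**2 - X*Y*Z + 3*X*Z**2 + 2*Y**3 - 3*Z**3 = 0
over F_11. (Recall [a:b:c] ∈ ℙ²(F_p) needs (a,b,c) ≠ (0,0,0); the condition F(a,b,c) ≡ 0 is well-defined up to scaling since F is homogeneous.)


F(5,8,0) ≡ 2 (mod 11); P is NOT on the curve.

Evaluate F(5, 8, 0) term-by-term (mod 11).
  -X**3 ↦ -1·125·1·1 = -125
  -2*X**2*Y ↦ -2·25·8·1 = -400
  3*X**2*Z ↦ 3·25·1·0 = 0
  -2*X*Y**2 ↦ -2·5·64·1 = -640
  -X*Y*Z ↦ -1·5·8·0 = 0
  3*X*Z**2 ↦ 3·5·1·0 = 0
  2*Y**3 ↦ 2·1·512·1 = 1024
  -3*Z**3 ↦ -3·1·1·0 = 0
Sum: F(5, 8, 0) = (-125) + (-400) + (0) + (-640) + (0) + (0) + (1024) + (0) = -141.
Reducing mod 11: -141 ≡ 2 (mod 11).
Since F(a, b, c) ≡ 2 ≠ 0 (mod 11), P does NOT lie on the curve.


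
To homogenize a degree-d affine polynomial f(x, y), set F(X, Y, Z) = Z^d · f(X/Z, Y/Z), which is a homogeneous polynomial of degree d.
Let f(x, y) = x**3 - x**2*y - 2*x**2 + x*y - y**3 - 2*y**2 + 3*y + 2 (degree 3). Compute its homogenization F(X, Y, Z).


F(X, Y, Z) = X**3 - X**2*Y - 2*X**2*Z + X*Y*Z - Y**3 - 2*Y**2*Z + 3*Y*Z**2 + 2*Z**3

deg(f) = 3.
Substitute x = X/Z, y = Y/Z into f, then multiply by Z^3.
  monomial 1·x^3·y^0 ↦ 1·X^3·Y^0·Z^0.
  monomial -1·x^2·y^1 ↦ -1·X^2·Y^1·Z^0.
  monomial -2·x^2·y^0 ↦ -2·X^2·Y^0·Z^1.
  monomial 1·x^1·y^1 ↦ 1·X^1·Y^1·Z^1.
  monomial -1·x^0·y^3 ↦ -1·X^0·Y^3·Z^0.
  monomial -2·x^0·y^2 ↦ -2·X^0·Y^2·Z^1.
  monomial 3·x^0·y^1 ↦ 3·X^0·Y^1·Z^2.
  monomial 2·x^0·y^0 ↦ 2·X^0·Y^0·Z^3.
Collecting: F(X, Y, Z) = X**3 - X**2*Y - 2*X**2*Z + X*Y*Z - Y**3 - 2*Y**2*Z + 3*Y*Z**2 + 2*Z**3.


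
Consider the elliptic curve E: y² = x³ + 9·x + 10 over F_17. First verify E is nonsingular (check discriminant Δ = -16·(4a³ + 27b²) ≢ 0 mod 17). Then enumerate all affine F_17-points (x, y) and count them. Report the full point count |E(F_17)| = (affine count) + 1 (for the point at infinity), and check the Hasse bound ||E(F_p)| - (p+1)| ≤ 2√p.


Affine points = {(2, 6), (2, 11), (3, 8), (3, 9), (4, 5), (4, 12), (6, 5), (6, 12), (7, 5), (7, 12), (8, 4), (8, 13), (9, 2), (9, 15), (15, 1), (15, 16), (16, 0)}; affine count = 17; |E(F_17)| = 18.

Discriminant check: Δ ∝ 4a³ + 27b² = 4·9³ + 27·10² = 4·729 + 27·100 ≡ 6 (mod 17). Nonzero ⇒ E is nonsingular.
For each x ∈ F_17, compute rhs = x³ + 9·x + 10 mod 17, then count y ∈ F_17 with y² ≡ rhs.
  x = 0: rhs = 10, matching y values: none (0 points).
  x = 1: rhs = 3, matching y values: none (0 points).
  x = 2: rhs = 2, matching y values: 6, 11 (2 points).
  x = 3: rhs = 13, matching y values: 8, 9 (2 points).
  x = 4: rhs = 8, matching y values: 5, 12 (2 points).
  x = 5: rhs = 10, matching y values: none (0 points).
  x = 6: rhs = 8, matching y values: 5, 12 (2 points).
  x = 7: rhs = 8, matching y values: 5, 12 (2 points).
  x = 8: rhs = 16, matching y values: 4, 13 (2 points).
  x = 9: rhs = 4, matching y values: 2, 15 (2 points).
  x = 10: rhs = 12, matching y values: none (0 points).
  x = 11: rhs = 12, matching y values: none (0 points).
  x = 12: rhs = 10, matching y values: none (0 points).
  x = 13: rhs = 12, matching y values: none (0 points).
  x = 14: rhs = 7, matching y values: none (0 points).
  x = 15: rhs = 1, matching y values: 1, 16 (2 points).
  x = 16: rhs = 0, matching y values: 0 (1 points).
Total affine count: 17.
Full point count |E(F_17)| = 17 + 1 = 18.
Hasse bound: |18 − (17+1)| = |0| = 0 ≤ 2√17 ≈ 8.2462 ✓.


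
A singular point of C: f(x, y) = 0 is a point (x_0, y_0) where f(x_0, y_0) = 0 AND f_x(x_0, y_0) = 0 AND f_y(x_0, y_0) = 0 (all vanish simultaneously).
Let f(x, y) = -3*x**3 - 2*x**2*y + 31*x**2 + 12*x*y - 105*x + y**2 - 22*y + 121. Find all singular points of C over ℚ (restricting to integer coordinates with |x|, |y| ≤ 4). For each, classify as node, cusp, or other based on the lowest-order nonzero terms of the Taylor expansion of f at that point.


Singular points: {(3, 2)}; classification: cusp.

Compute partial derivatives:
  f_x = -9*x**2 - 4*x*y + 62*x + 12*y - 105.
  f_y = -2*x**2 + 12*x + 2*y - 22.
Scan x_0 ∈ {−4, ..., 4}. For each x_0, f_y(x_0, y) is a polynomial in y; find its integer roots y ∈ {−4, ..., 4}, then test f_x and f at those candidates.
  x = -4: f_y(-4, y) = 2*y - 102; no integer root y with |y| ≤ 4.
  x = -3: f_y(-3, y) = 2*y - 76; no integer root y with |y| ≤ 4.
  x = -2: f_y(-2, y) = 2*y - 54; no integer root y with |y| ≤ 4.
  x = -1: f_y(-1, y) = 2*y - 36; no integer root y with |y| ≤ 4.
  x = 0: f_y(0, y) = 2*y - 22; no integer root y with |y| ≤ 4.
  x = 1: f_y(1, y) = 2*y - 12; no integer root y with |y| ≤ 4.
  x = 2: f_y(2, y) = 2*y - 6; vanishes at y ∈ {3}. (2, 3): f_x = -5 ≠ 0.
  x = 3: f_y(3, y) = 2*y - 4; vanishes at y ∈ {2}. (3, 2): f_x = 0, f = 0 — SINGULAR.
  x = 4: f_y(4, y) = 2*y - 6; vanishes at y ∈ {3}. (4, 3): f_x = -13 ≠ 0.
Only singular point on the grid: (3, 2).
Classify: substitute x = 3 + u, y = 2 + v and expand: f = -3*u**3 - 2*u**2*v + v**2.
No constant or linear terms (consistent with a singular point). Quadratic part: v**2. Cubic part: -3*u**3 - 2*u**2*v.
The quadratic part v**2 is a perfect square, so there is a single (double) tangent line v = 0, i.e. y = 2. Restricting the cubic part to that line (v = 0) leaves -3*u**3 ≠ 0, so f is not divisible by v and the branch is v² ≈ 3*u**3 to lowest order — this is a cusp.
Classification: cusp.


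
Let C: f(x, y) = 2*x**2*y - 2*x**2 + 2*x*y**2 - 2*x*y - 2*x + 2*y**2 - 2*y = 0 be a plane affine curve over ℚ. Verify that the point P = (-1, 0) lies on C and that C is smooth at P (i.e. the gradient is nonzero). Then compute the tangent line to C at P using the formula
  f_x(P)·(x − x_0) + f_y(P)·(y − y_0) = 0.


Tangent line at P: 2*x + 2*y + 2 = 0.

Step 1: f(-1, 0) = 0, so P lies on C.
Step 2: partial derivatives
  f_x(x, y) = 4*x*y - 4*x + 2*y**2 - 2*y - 2, f_y(x, y) = 2*x**2 + 4*x*y - 2*x + 4*y - 2.
  f_x(P) = 2, f_y(P) = 2 (gradient nonzero, so P is smooth).
Step 3: tangent line at P: 2·(x − -1) + 2·(y − 0) = 0.
Expanding: 2*x + 2*y + 2 = 0.


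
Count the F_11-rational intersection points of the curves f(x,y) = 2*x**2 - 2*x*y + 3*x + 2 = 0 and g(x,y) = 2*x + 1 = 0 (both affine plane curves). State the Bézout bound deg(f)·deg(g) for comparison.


Common zeros: {(5, 10)}; count = 1; Bézout bound = 2.

deg(f) = 2, deg(g) = 1, so Bézout bound = 2.
Scan x ∈ F_11. For each x, list the y ∈ F_11 with f(x, y) ≡ 0 and those with g(x, y) ≡ 0 (mod 11); the common zeros in that column are the intersection.
  x = 0: f ≡ 0 at y ∈ ∅; g ≡ 0 at y ∈ ∅; common: ∅.
  x = 1: f ≡ 0 at y ∈ {9}; g ≡ 0 at y ∈ ∅; common: ∅.
  x = 2: f ≡ 0 at y ∈ {4}; g ≡ 0 at y ∈ ∅; common: ∅.
  x = 3: f ≡ 0 at y ∈ {3}; g ≡ 0 at y ∈ ∅; common: ∅.
  x = 4: f ≡ 0 at y ∈ {3}; g ≡ 0 at y ∈ ∅; common: ∅.
  x = 5: f ≡ 0 at y ∈ {10}; g ≡ 0 at y ∈ {0, 1, 2, 3, 4, 5, 6, 7, 8, 9, 10}; common: {10}.
  x = 6: f ≡ 0 at y ∈ {4}; g ≡ 0 at y ∈ ∅; common: ∅.
  x = 7: f ≡ 0 at y ∈ {0}; g ≡ 0 at y ∈ ∅; common: ∅.
  x = 8: f ≡ 0 at y ∈ {0}; g ≡ 0 at y ∈ ∅; common: ∅.
  x = 9: f ≡ 0 at y ∈ {10}; g ≡ 0 at y ∈ ∅; common: ∅.
  x = 10: f ≡ 0 at y ∈ {5}; g ≡ 0 at y ∈ ∅; common: ∅.
Collecting: common zeros = {(5, 10)}, so the count is 1.
Comparison with the Bézout bound: 1 ≤ 2 = deg(f)·deg(g), as expected for curves with no common component (the affine F_11-count falls short of the bound because intersections may lie at infinity, over extension fields, or carry multiplicity).


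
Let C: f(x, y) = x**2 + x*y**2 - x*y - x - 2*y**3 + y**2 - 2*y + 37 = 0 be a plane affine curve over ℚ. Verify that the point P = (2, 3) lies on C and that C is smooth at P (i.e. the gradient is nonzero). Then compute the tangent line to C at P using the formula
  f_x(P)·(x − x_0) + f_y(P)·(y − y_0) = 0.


Tangent line at P: 9*x - 40*y + 102 = 0.

Step 1: f(2, 3) = 0, so P lies on C.
Step 2: partial derivatives
  f_x(x, y) = 2*x + y**2 - y - 1, f_y(x, y) = 2*x*y - x - 6*y**2 + 2*y - 2.
  f_x(P) = 9, f_y(P) = -40 (gradient nonzero, so P is smooth).
Step 3: tangent line at P: 9·(x − 2) + -40·(y − 3) = 0.
Expanding: 9*x - 40*y + 102 = 0.


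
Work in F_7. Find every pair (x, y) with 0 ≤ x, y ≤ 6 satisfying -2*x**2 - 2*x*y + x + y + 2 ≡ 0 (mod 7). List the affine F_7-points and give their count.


Affine F_7-points: {(0, 5), (1, 1), (2, 1), (3, 3), (5, 3), (6, 5)}; count = 6.

For each of the 49 pairs (x, y) ∈ F_7², evaluate f(x, y) mod 7. Record the zeros.
  x = 0: [0↦2, 1↦3, 2↦4, 3↦5, 4↦6, 5↦0, 6↦1]  zeros at y ∈ {5}
  x = 1: [0↦1, 1↦0, 2↦6, 3↦5, 4↦4, 5↦3, 6↦2]  zeros at y ∈ {1}
  x = 2: [0↦3, 1↦0, 2↦4, 3↦1, 4↦5, 5↦2, 6↦6]  zeros at y ∈ {1}
  x = 3: [0↦1, 1↦3, 2↦5, 3↦0, 4↦2, 5↦4, 6↦6]  zeros at y ∈ {3}
  x = 4: [0↦2, 1↦2, 2↦2, 3↦2, 4↦2, 5↦2, 6↦2]  zeros at y ∈ ∅
  x = 5: [0↦6, 1↦4, 2↦2, 3↦0, 4↦5, 5↦3, 6↦1]  zeros at y ∈ {3}
  x = 6: [0↦6, 1↦2, 2↦5, 3↦1, 4↦4, 5↦0, 6↦3]  zeros at y ∈ {5}
Collecting zeros: affine points = {(0, 5), (1, 1), (2, 1), (3, 3), (5, 3), (6, 5)}.
Total count |C(F_7)_aff| = 6.


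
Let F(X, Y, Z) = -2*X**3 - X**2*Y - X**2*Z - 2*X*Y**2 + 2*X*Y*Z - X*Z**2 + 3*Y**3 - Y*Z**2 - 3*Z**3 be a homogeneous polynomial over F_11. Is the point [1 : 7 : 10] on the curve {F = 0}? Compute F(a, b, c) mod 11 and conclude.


F(1,7,10) ≡ 2 (mod 11); P is NOT on the curve.

Evaluate F(1, 7, 10) term-by-term (mod 11).
  -2*X**3 ↦ -2·1·1·1 = -2
  -X**2*Y ↦ -1·1·7·1 = -7
  -X**2*Z ↦ -1·1·1·10 = -10
  -2*X*Y**2 ↦ -2·1·49·1 = -98
  2*X*Y*Z ↦ 2·1·7·10 = 140
  -X*Z**2 ↦ -1·1·1·100 = -100
  3*Y**3 ↦ 3·1·343·1 = 1029
  -Y*Z**2 ↦ -1·1·7·100 = -700
  -3*Z**3 ↦ -3·1·1·1000 = -3000
Sum: F(1, 7, 10) = (-2) + (-7) + (-10) + (-98) + (140) + (-100) + (1029) + (-700) + (-3000) = -2748.
Reducing mod 11: -2748 ≡ 2 (mod 11).
Since F(a, b, c) ≡ 2 ≠ 0 (mod 11), P does NOT lie on the curve.


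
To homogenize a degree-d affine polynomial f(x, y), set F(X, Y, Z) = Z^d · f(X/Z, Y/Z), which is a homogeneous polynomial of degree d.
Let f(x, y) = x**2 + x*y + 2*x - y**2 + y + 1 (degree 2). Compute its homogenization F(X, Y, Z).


F(X, Y, Z) = X**2 + X*Y + 2*X*Z - Y**2 + Y*Z + Z**2

deg(f) = 2.
Substitute x = X/Z, y = Y/Z into f, then multiply by Z^2.
  monomial 1·x^2·y^0 ↦ 1·X^2·Y^0·Z^0.
  monomial 1·x^1·y^1 ↦ 1·X^1·Y^1·Z^0.
  monomial 2·x^1·y^0 ↦ 2·X^1·Y^0·Z^1.
  monomial -1·x^0·y^2 ↦ -1·X^0·Y^2·Z^0.
  monomial 1·x^0·y^1 ↦ 1·X^0·Y^1·Z^1.
  monomial 1·x^0·y^0 ↦ 1·X^0·Y^0·Z^2.
Collecting: F(X, Y, Z) = X**2 + X*Y + 2*X*Z - Y**2 + Y*Z + Z**2.


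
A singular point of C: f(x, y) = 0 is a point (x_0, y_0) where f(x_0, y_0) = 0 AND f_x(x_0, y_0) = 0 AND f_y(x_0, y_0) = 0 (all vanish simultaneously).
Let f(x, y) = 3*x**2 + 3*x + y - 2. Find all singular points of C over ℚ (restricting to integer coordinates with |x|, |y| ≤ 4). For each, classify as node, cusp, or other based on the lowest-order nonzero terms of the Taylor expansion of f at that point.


No singular points in the scanned grid; C is smooth there.

Compute partial derivatives:
  f_x = 6*x + 3.
  f_y = 1.
f_y = 1 is a nonzero constant, so f_y never vanishes: no point (x, y) can satisfy f = f_x = f_y = 0. In particular no (x, y) ∈ {−4, ..., 4}² is singular; the curve is smooth.


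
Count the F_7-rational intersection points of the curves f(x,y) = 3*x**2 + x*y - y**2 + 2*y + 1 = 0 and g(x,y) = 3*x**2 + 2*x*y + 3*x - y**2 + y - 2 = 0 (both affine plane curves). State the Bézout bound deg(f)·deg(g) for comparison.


Common zeros: {(0, 4), (1, 4), (1, 6)}; count = 3; Bézout bound = 4.

deg(f) = 2, deg(g) = 2, so Bézout bound = 4.
Scan x ∈ F_7. For each x, list the y ∈ F_7 with f(x, y) ≡ 0 and those with g(x, y) ≡ 0 (mod 7); the common zeros in that column are the intersection.
  x = 0: f ≡ 0 at y ∈ {4, 5}; g ≡ 0 at y ∈ {4}; common: {4}.
  x = 1: f ≡ 0 at y ∈ {4, 6}; g ≡ 0 at y ∈ {4, 6}; common: {4, 6}.
  x = 2: f ≡ 0 at y ∈ ∅; g ≡ 0 at y ∈ ∅; common: ∅.
  x = 3: f ≡ 0 at y ∈ {0, 5}; g ≡ 0 at y ∈ ∅; common: ∅.
  x = 4: f ≡ 0 at y ∈ {0, 6}; g ≡ 0 at y ∈ ∅; common: ∅.
  x = 5: f ≡ 0 at y ∈ ∅; g ≡ 0 at y ∈ {1, 3}; common: ∅.
  x = 6: f ≡ 0 at y ∈ ∅; g ≡ 0 at y ∈ {3}; common: ∅.
Collecting: common zeros = {(0, 4), (1, 4), (1, 6)}, so the count is 3.
Comparison with the Bézout bound: 3 ≤ 4 = deg(f)·deg(g), as expected for curves with no common component (the affine F_7-count falls short of the bound because intersections may lie at infinity, over extension fields, or carry multiplicity).


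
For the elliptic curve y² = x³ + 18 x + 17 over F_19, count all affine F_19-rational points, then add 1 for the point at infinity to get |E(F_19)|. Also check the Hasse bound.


Affine points = {(0, 6), (0, 13), (1, 6), (1, 13), (2, 2), (2, 17), (4, 1), (4, 18), (5, 2), (5, 17), (7, 7), (7, 12), (10, 0), (11, 8), (11, 11), (12, 2), (12, 17), (13, 4), (13, 15), (14, 7), (14, 12), (17, 7), (17, 12), (18, 6), (18, 13)}; affine count = 25; |E(F_19)| = 26.

Discriminant check: Δ ∝ 4a³ + 27b² = 4·18³ + 27·17² = 4·5832 + 27·289 ≡ 9 (mod 19). Nonzero ⇒ E is nonsingular.
For each x ∈ F_19, compute rhs = x³ + 18·x + 17 mod 19, then count y ∈ F_19 with y² ≡ rhs.
  x = 0: rhs = 17, matching y values: 6, 13 (2 points).
  x = 1: rhs = 17, matching y values: 6, 13 (2 points).
  x = 2: rhs = 4, matching y values: 2, 17 (2 points).
  x = 3: rhs = 3, matching y values: none (0 points).
  x = 4: rhs = 1, matching y values: 1, 18 (2 points).
  x = 5: rhs = 4, matching y values: 2, 17 (2 points).
  x = 6: rhs = 18, matching y values: none (0 points).
  x = 7: rhs = 11, matching y values: 7, 12 (2 points).
  x = 8: rhs = 8, matching y values: none (0 points).
  x = 9: rhs = 15, matching y values: none (0 points).
  x = 10: rhs = 0, matching y values: 0 (1 points).
  x = 11: rhs = 7, matching y values: 8, 11 (2 points).
  x = 12: rhs = 4, matching y values: 2, 17 (2 points).
  x = 13: rhs = 16, matching y values: 4, 15 (2 points).
  x = 14: rhs = 11, matching y values: 7, 12 (2 points).
  x = 15: rhs = 14, matching y values: none (0 points).
  x = 16: rhs = 12, matching y values: none (0 points).
  x = 17: rhs = 11, matching y values: 7, 12 (2 points).
  x = 18: rhs = 17, matching y values: 6, 13 (2 points).
Total affine count: 25.
Full point count |E(F_19)| = 25 + 1 = 26.
Hasse bound: |26 − (19+1)| = |6| = 6 ≤ 2√19 ≈ 8.7178 ✓.


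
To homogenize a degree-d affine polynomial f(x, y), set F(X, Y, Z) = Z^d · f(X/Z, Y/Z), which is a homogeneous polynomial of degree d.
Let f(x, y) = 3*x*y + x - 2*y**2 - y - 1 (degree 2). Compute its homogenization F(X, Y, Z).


F(X, Y, Z) = 3*X*Y + X*Z - 2*Y**2 - Y*Z - Z**2

deg(f) = 2.
Substitute x = X/Z, y = Y/Z into f, then multiply by Z^2.
  monomial 3·x^1·y^1 ↦ 3·X^1·Y^1·Z^0.
  monomial 1·x^1·y^0 ↦ 1·X^1·Y^0·Z^1.
  monomial -2·x^0·y^2 ↦ -2·X^0·Y^2·Z^0.
  monomial -1·x^0·y^1 ↦ -1·X^0·Y^1·Z^1.
  monomial -1·x^0·y^0 ↦ -1·X^0·Y^0·Z^2.
Collecting: F(X, Y, Z) = 3*X*Y + X*Z - 2*Y**2 - Y*Z - Z**2.


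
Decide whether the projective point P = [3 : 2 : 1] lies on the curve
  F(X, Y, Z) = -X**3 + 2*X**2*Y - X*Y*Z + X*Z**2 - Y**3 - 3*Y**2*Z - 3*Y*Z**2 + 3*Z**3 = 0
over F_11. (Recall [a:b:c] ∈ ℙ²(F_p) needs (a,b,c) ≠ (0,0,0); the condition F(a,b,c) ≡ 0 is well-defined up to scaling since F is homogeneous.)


F(3,2,1) ≡ 5 (mod 11); P is NOT on the curve.

Evaluate F(3, 2, 1) term-by-term (mod 11).
  -X**3 ↦ -1·27·1·1 = -27
  2*X**2*Y ↦ 2·9·2·1 = 36
  -X*Y*Z ↦ -1·3·2·1 = -6
  X*Z**2 ↦ 1·3·1·1 = 3
  -Y**3 ↦ -1·1·8·1 = -8
  -3*Y**2*Z ↦ -3·1·4·1 = -12
  -3*Y*Z**2 ↦ -3·1·2·1 = -6
  3*Z**3 ↦ 3·1·1·1 = 3
Sum: F(3, 2, 1) = (-27) + (36) + (-6) + (3) + (-8) + (-12) + (-6) + (3) = -17.
Reducing mod 11: -17 ≡ 5 (mod 11).
Since F(a, b, c) ≡ 5 ≠ 0 (mod 11), P does NOT lie on the curve.


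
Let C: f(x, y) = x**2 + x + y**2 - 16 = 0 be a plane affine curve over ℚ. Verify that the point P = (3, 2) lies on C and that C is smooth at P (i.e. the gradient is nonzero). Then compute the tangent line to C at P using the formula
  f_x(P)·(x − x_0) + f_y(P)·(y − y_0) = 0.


Tangent line at P: 7*x + 4*y - 29 = 0.

Step 1: f(3, 2) = 0, so P lies on C.
Step 2: partial derivatives
  f_x(x, y) = 2*x + 1, f_y(x, y) = 2*y.
  f_x(P) = 7, f_y(P) = 4 (gradient nonzero, so P is smooth).
Step 3: tangent line at P: 7·(x − 3) + 4·(y − 2) = 0.
Expanding: 7*x + 4*y - 29 = 0.


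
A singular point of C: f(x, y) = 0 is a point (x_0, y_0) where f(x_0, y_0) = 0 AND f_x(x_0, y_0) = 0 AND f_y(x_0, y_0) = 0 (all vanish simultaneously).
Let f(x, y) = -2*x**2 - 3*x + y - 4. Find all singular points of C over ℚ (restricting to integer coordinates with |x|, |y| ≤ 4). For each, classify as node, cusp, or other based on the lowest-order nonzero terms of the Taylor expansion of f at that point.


No singular points in the scanned grid; C is smooth there.

Compute partial derivatives:
  f_x = -4*x - 3.
  f_y = 1.
f_y = 1 is a nonzero constant, so f_y never vanishes: no point (x, y) can satisfy f = f_x = f_y = 0. In particular no (x, y) ∈ {−4, ..., 4}² is singular; the curve is smooth.


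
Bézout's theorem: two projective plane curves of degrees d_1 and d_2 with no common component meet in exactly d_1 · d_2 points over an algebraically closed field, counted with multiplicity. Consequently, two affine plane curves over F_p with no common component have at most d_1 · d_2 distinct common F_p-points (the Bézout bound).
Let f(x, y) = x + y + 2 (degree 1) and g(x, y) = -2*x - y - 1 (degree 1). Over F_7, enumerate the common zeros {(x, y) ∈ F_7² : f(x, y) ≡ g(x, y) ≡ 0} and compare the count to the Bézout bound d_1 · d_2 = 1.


Common zeros: {(1, 4)}; count = 1; Bézout bound = 1.

deg(f) = 1, deg(g) = 1, so Bézout bound = 1.
Scan x ∈ F_7. For each x, list the y ∈ F_7 with f(x, y) ≡ 0 and those with g(x, y) ≡ 0 (mod 7); the common zeros in that column are the intersection.
  x = 0: f ≡ 0 at y ∈ {5}; g ≡ 0 at y ∈ {6}; common: ∅.
  x = 1: f ≡ 0 at y ∈ {4}; g ≡ 0 at y ∈ {4}; common: {4}.
  x = 2: f ≡ 0 at y ∈ {3}; g ≡ 0 at y ∈ {2}; common: ∅.
  x = 3: f ≡ 0 at y ∈ {2}; g ≡ 0 at y ∈ {0}; common: ∅.
  x = 4: f ≡ 0 at y ∈ {1}; g ≡ 0 at y ∈ {5}; common: ∅.
  x = 5: f ≡ 0 at y ∈ {0}; g ≡ 0 at y ∈ {3}; common: ∅.
  x = 6: f ≡ 0 at y ∈ {6}; g ≡ 0 at y ∈ {1}; common: ∅.
Collecting: common zeros = {(1, 4)}, so the count is 1.
Comparison with the Bézout bound: 1 ≤ 1 = deg(f)·deg(g), as expected for curves with no common component (the bound is attained).


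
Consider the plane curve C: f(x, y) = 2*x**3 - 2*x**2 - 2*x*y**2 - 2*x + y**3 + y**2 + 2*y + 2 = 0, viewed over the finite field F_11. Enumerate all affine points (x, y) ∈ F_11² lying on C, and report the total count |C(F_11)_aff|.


Affine F_11-points: {(0, 3), (0, 8), (0, 10), (1, 0), (1, 5), (1, 7), (2, 5), (2, 10), (3, 9), (4, 6), (7, 4), (9, 5), (10, 0), (10, 9), (10, 10)}; count = 15.

For each of the 121 pairs (x, y) ∈ F_11², evaluate f(x, y) mod 11. Record the zeros.
  x = 0: [0↦2, 1↦6, 2↦7, 3↦0, 4↦2, 5↦8, 6↦2, 7↦1, 8↦0, 9↦5, 10↦0]  zeros at y ∈ {3, 8, 10}
  x = 1: [0↦0, 1↦2, 2↦8, 3↦2, 4↦1, 5↦0, 6↦5, 7↦0, 8↦2, 9↦6, 10↦7]  zeros at y ∈ {0, 5, 7}
  x = 2: [0↦6, 1↦6, 2↦6, 3↦1, 4↦8, 5↦0, 6↦5, 7↦7, 8↦1, 9↦4, 10↦0]  zeros at y ∈ {5, 10}
  x = 3: [0↦10, 1↦8, 2↦2, 3↦9, 4↦2, 5↦9, 6↦3, 7↦1, 8↦9, 9↦0, 10↦2]  zeros at y ∈ {9}
  x = 4: [0↦2, 1↦9, 2↦8, 3↦5, 4↦6, 5↦6, 6↦0, 7↦5, 8↦5, 9↦6, 10↦3]  zeros at y ∈ {6}
  x = 5: [0↦5, 1↦10, 2↦3, 3↦1, 4↦10, 5↦3, 6↦8, 7↦9, 8↦1, 9↦1, 10↦4]  zeros at y ∈ ∅
  x = 6: [0↦9, 1↦1, 2↦10, 3↦9, 4↦4, 5↦1, 6↦6, 7↦3, 8↦9, 9↦8, 10↦6]  zeros at y ∈ ∅
  x = 7: [0↦4, 1↦5, 2↦8, 3↦8, 4↦0, 5↦1, 6↦6, 7↦10, 8↦8, 9↦6, 10↦10]  zeros at y ∈ {4}
  x = 8: [0↦2, 1↦1, 2↦9, 3↦10, 4↦10, 5↦4, 6↦9, 7↦9, 8↦10, 9↦7, 10↦6]  zeros at y ∈ ∅
  x = 9: [0↦4, 1↦1, 2↦3, 3↦5, 4↦2, 5↦0, 6↦5, 7↦1, 8↦5, 9↦1, 10↦6]  zeros at y ∈ {5}
  x = 10: [0↦0, 1↦6, 2↦2, 3↦5, 4↦10, 5↦1, 6↦6, 7↦9, 8↦5, 9↦0, 10↦0]  zeros at y ∈ {0, 9, 10}
Collecting zeros: affine points = {(0, 3), (0, 8), (0, 10), (1, 0), (1, 5), (1, 7), (2, 5), (2, 10), (3, 9), (4, 6), (7, 4), (9, 5), (10, 0), (10, 9), (10, 10)}.
Total count |C(F_11)_aff| = 15.


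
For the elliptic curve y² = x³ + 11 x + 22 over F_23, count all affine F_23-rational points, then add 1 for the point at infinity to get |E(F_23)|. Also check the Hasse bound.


Affine points = {(2, 11), (2, 12), (3, 6), (3, 17), (5, 8), (5, 15), (8, 1), (8, 22), (11, 5), (11, 18), (13, 4), (13, 19), (16, 4), (16, 19), (17, 4), (17, 19), (18, 7), (18, 16), (19, 11), (19, 12), (20, 10), (20, 13)}; affine count = 22; |E(F_23)| = 23.

Discriminant check: Δ ∝ 4a³ + 27b² = 4·11³ + 27·22² = 4·1331 + 27·484 ≡ 15 (mod 23). Nonzero ⇒ E is nonsingular.
For each x ∈ F_23, compute rhs = x³ + 11·x + 22 mod 23, then count y ∈ F_23 with y² ≡ rhs.
  x = 0: rhs = 22, matching y values: none (0 points).
  x = 1: rhs = 11, matching y values: none (0 points).
  x = 2: rhs = 6, matching y values: 11, 12 (2 points).
  x = 3: rhs = 13, matching y values: 6, 17 (2 points).
  x = 4: rhs = 15, matching y values: none (0 points).
  x = 5: rhs = 18, matching y values: 8, 15 (2 points).
  x = 6: rhs = 5, matching y values: none (0 points).
  x = 7: rhs = 5, matching y values: none (0 points).
  x = 8: rhs = 1, matching y values: 1, 22 (2 points).
  x = 9: rhs = 22, matching y values: none (0 points).
  x = 10: rhs = 5, matching y values: none (0 points).
  x = 11: rhs = 2, matching y values: 5, 18 (2 points).
  x = 12: rhs = 19, matching y values: none (0 points).
  x = 13: rhs = 16, matching y values: 4, 19 (2 points).
  x = 14: rhs = 22, matching y values: none (0 points).
  x = 15: rhs = 20, matching y values: none (0 points).
  x = 16: rhs = 16, matching y values: 4, 19 (2 points).
  x = 17: rhs = 16, matching y values: 4, 19 (2 points).
  x = 18: rhs = 3, matching y values: 7, 16 (2 points).
  x = 19: rhs = 6, matching y values: 11, 12 (2 points).
  x = 20: rhs = 8, matching y values: 10, 13 (2 points).
  x = 21: rhs = 15, matching y values: none (0 points).
  x = 22: rhs = 10, matching y values: none (0 points).
Total affine count: 22.
Full point count |E(F_23)| = 22 + 1 = 23.
Hasse bound: |23 − (23+1)| = |-1| = 1 ≤ 2√23 ≈ 9.5917 ✓.


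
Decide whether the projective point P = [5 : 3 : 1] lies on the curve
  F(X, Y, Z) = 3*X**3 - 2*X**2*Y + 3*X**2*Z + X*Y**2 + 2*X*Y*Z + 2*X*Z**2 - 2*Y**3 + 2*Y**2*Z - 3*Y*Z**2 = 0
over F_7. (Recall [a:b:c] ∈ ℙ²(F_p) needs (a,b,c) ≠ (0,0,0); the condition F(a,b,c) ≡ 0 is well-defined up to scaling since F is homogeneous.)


F(5,3,1) ≡ 4 (mod 7); P is NOT on the curve.

Evaluate F(5, 3, 1) term-by-term (mod 7).
  3*X**3 ↦ 3·125·1·1 = 375
  -2*X**2*Y ↦ -2·25·3·1 = -150
  3*X**2*Z ↦ 3·25·1·1 = 75
  X*Y**2 ↦ 1·5·9·1 = 45
  2*X*Y*Z ↦ 2·5·3·1 = 30
  2*X*Z**2 ↦ 2·5·1·1 = 10
  -2*Y**3 ↦ -2·1·27·1 = -54
  2*Y**2*Z ↦ 2·1·9·1 = 18
  -3*Y*Z**2 ↦ -3·1·3·1 = -9
Sum: F(5, 3, 1) = (375) + (-150) + (75) + (45) + (30) + (10) + (-54) + (18) + (-9) = 340.
Reducing mod 7: 340 ≡ 4 (mod 7).
Since F(a, b, c) ≡ 4 ≠ 0 (mod 7), P does NOT lie on the curve.
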